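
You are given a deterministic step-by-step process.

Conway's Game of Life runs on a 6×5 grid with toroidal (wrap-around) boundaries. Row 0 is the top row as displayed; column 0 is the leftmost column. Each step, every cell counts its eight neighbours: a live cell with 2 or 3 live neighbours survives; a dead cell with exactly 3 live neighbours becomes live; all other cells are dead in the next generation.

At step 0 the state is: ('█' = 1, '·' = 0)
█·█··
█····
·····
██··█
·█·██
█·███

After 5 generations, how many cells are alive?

k=0  █·█··
█····
·····
██··█
·█·██
█·███
k=1  █·█··
·█···
·█··█
·████
·····
·····
k=2  ·█···
·██··
·█··█
·████
··██·
·····
k=3  ·██··
·██··
····█
·█··█
·█··█
··█··
k=4  ···█·
████·
·███·
···██
·███·
█·██·
k=5  █····
█····
·····
█···█
██···
·····

6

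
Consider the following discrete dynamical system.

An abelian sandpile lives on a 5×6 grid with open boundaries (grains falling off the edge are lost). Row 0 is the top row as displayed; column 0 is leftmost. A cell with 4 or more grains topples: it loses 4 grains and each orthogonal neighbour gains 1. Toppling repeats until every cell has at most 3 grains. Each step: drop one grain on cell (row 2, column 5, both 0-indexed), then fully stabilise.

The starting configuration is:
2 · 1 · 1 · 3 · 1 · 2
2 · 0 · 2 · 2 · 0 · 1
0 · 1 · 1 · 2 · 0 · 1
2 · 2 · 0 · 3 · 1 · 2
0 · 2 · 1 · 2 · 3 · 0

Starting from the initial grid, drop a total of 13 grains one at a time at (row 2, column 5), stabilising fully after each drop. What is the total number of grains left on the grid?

47

[0] 2 · 1 · 1 · 3 · 1 · 2
2 · 0 · 2 · 2 · 0 · 1
0 · 1 · 1 · 2 · 0 · 1
2 · 2 · 0 · 3 · 1 · 2
0 · 2 · 1 · 2 · 3 · 0
[1] 2 · 1 · 1 · 3 · 1 · 2
2 · 0 · 2 · 2 · 0 · 1
0 · 1 · 1 · 2 · 0 · 2
2 · 2 · 0 · 3 · 1 · 2
0 · 2 · 1 · 2 · 3 · 0
[2] 2 · 1 · 1 · 3 · 1 · 2
2 · 0 · 2 · 2 · 0 · 1
0 · 1 · 1 · 2 · 0 · 3
2 · 2 · 0 · 3 · 1 · 2
0 · 2 · 1 · 2 · 3 · 0
[3] 2 · 1 · 1 · 3 · 1 · 2
2 · 0 · 2 · 2 · 0 · 2
0 · 1 · 1 · 2 · 1 · 0
2 · 2 · 0 · 3 · 1 · 3
0 · 2 · 1 · 2 · 3 · 0
[4] 2 · 1 · 1 · 3 · 1 · 2
2 · 0 · 2 · 2 · 0 · 2
0 · 1 · 1 · 2 · 1 · 1
2 · 2 · 0 · 3 · 1 · 3
0 · 2 · 1 · 2 · 3 · 0
[5] 2 · 1 · 1 · 3 · 1 · 2
2 · 0 · 2 · 2 · 0 · 2
0 · 1 · 1 · 2 · 1 · 2
2 · 2 · 0 · 3 · 1 · 3
0 · 2 · 1 · 2 · 3 · 0
[6] 2 · 1 · 1 · 3 · 1 · 2
2 · 0 · 2 · 2 · 0 · 2
0 · 1 · 1 · 2 · 1 · 3
2 · 2 · 0 · 3 · 1 · 3
0 · 2 · 1 · 2 · 3 · 0
[7] 2 · 1 · 1 · 3 · 1 · 2
2 · 0 · 2 · 2 · 0 · 3
0 · 1 · 1 · 2 · 2 · 1
2 · 2 · 0 · 3 · 2 · 0
0 · 2 · 1 · 2 · 3 · 1
[8] 2 · 1 · 1 · 3 · 1 · 2
2 · 0 · 2 · 2 · 0 · 3
0 · 1 · 1 · 2 · 2 · 2
2 · 2 · 0 · 3 · 2 · 0
0 · 2 · 1 · 2 · 3 · 1
[9] 2 · 1 · 1 · 3 · 1 · 2
2 · 0 · 2 · 2 · 0 · 3
0 · 1 · 1 · 2 · 2 · 3
2 · 2 · 0 · 3 · 2 · 0
0 · 2 · 1 · 2 · 3 · 1
[10] 2 · 1 · 1 · 3 · 1 · 3
2 · 0 · 2 · 2 · 1 · 0
0 · 1 · 1 · 2 · 3 · 1
2 · 2 · 0 · 3 · 2 · 1
0 · 2 · 1 · 2 · 3 · 1
[11] 2 · 1 · 1 · 3 · 1 · 3
2 · 0 · 2 · 2 · 1 · 0
0 · 1 · 1 · 2 · 3 · 2
2 · 2 · 0 · 3 · 2 · 1
0 · 2 · 1 · 2 · 3 · 1
[12] 2 · 1 · 1 · 3 · 1 · 3
2 · 0 · 2 · 2 · 1 · 0
0 · 1 · 1 · 2 · 3 · 3
2 · 2 · 0 · 3 · 2 · 1
0 · 2 · 1 · 2 · 3 · 1
[13] 2 · 1 · 1 · 3 · 1 · 3
2 · 0 · 2 · 2 · 2 · 1
0 · 1 · 1 · 3 · 0 · 1
2 · 2 · 0 · 3 · 3 · 2
0 · 2 · 1 · 2 · 3 · 1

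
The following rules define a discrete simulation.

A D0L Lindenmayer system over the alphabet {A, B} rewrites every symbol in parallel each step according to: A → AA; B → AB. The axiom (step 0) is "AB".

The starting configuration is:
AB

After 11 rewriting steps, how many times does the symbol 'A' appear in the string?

4095

t=0: AB
t=1: AAAB
t=2: AAAAAAAB
t=3: AAAAAAAAAAAAAAAB
t=4: AAAAAAAAAAAAAAAAAAAAAAAAAAAAAAAB
t=5: AAAAAAAAAAAAAAAAAAAAAAAAAAAAAAAAAAAAAAAAAAAAAAAAAAAAAAAAAAAAAAAB
t=6: AAAAAAAAAAAAAAAAAAAAAAAAAAAAAAAAAAAAAAAAAAAAAAAAAAAAAAAAAA…AAAAAAAAAAAAAAAAAAAAAAAAAAAAAAAAAAAAAAAAAAAAAAAAAAAAAAAAAB  (len 128)
t=7: AAAAAAAAAAAAAAAAAAAAAAAAAAAAAAAAAAAAAAAAAAAAAAAAAAAAAAAAAA…AAAAAAAAAAAAAAAAAAAAAAAAAAAAAAAAAAAAAAAAAAAAAAAAAAAAAAAAAB  (len 256)
t=8: AAAAAAAAAAAAAAAAAAAAAAAAAAAAAAAAAAAAAAAAAAAAAAAAAAAAAAAAAA…AAAAAAAAAAAAAAAAAAAAAAAAAAAAAAAAAAAAAAAAAAAAAAAAAAAAAAAAAB  (len 512)
t=9: AAAAAAAAAAAAAAAAAAAAAAAAAAAAAAAAAAAAAAAAAAAAAAAAAAAAAAAAAA…AAAAAAAAAAAAAAAAAAAAAAAAAAAAAAAAAAAAAAAAAAAAAAAAAAAAAAAAAB  (len 1024)
t=10: AAAAAAAAAAAAAAAAAAAAAAAAAAAAAAAAAAAAAAAAAAAAAAAAAAAAAAAAAA…AAAAAAAAAAAAAAAAAAAAAAAAAAAAAAAAAAAAAAAAAAAAAAAAAAAAAAAAAB  (len 2048)
t=11: AAAAAAAAAAAAAAAAAAAAAAAAAAAAAAAAAAAAAAAAAAAAAAAAAAAAAAAAAA…AAAAAAAAAAAAAAAAAAAAAAAAAAAAAAAAAAAAAAAAAAAAAAAAAAAAAAAAAB  (len 4096)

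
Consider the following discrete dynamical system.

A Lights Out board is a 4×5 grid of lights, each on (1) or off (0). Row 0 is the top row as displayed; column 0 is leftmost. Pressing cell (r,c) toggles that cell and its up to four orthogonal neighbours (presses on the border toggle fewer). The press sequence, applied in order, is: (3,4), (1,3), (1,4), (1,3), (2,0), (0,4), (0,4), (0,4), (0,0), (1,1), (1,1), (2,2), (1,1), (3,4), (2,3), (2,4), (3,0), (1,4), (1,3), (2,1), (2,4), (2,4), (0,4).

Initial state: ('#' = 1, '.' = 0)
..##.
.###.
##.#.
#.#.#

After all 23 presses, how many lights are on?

[0] ..##.
.###.
##.#.
#.#.#
[1] ..##.
.###.
##.##
#.##.
[2] ..#..
.#..#
##..#
#.##.
[3] ..#.#
.#.#.
##...
#.##.
[4] ..###
.##.#
##.#.
#.##.
[5] ..###
###.#
...#.
..##.
[6] ..#..
###..
...#.
..##.
[7] ..###
###.#
...#.
..##.
[8] ..#..
###..
...#.
..##.
[9] ###..
.##..
...#.
..##.
[10] #.#..
#....
.#.#.
..##.
[11] ###..
.##..
...#.
..##.
[12] ###..
.#...
.##..
...#.
[13] #.#..
#.#..
..#..
...#.
[14] #.#..
#.#..
..#.#
....#
[15] #.#..
#.##.
...#.
...##
[16] #.#..
#.###
....#
...#.
[17] #.#..
#.###
#...#
##.#.
[18] #.#.#
#.#..
#....
##.#.
[19] #.###
#..##
#..#.
##.#.
[20] #.###
##.##
.###.
#..#.
[21] #.###
##.#.
.##.#
#..##
[22] #.###
##.##
.###.
#..#.
[23] #.#..
##.#.
.###.
#..#.

10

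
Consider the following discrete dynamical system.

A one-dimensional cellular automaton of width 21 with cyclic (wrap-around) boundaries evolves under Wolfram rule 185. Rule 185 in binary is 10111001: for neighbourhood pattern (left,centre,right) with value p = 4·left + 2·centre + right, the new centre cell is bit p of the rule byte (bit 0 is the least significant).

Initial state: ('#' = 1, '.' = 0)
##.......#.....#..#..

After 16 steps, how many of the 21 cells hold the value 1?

13

step 0: ##.......#.....#..#..
step 1: #.######..####..#..#.
step 2: .######.#.###.#..#..#
step 3: ######.#.###.#.#..#..
step 4: #####.#.###.#.#.#..#.
step 5: ####.#.###.#.#.#.#..#
step 6: ###.#.###.#.#.#.#.#.#
step 7: ##.#.###.#.#.#.#.#.##
step 8: #.#.###.#.#.#.#.#.###
step 9: .#.###.#.#.#.#.#.####
step 10: #.###.#.#.#.#.#.####.
step 11: .###.#.#.#.#.#.####.#
step 12: ###.#.#.#.#.#.####.#.
step 13: ##.#.#.#.#.#.####.#.#
step 14: #.#.#.#.#.#.####.#.##
step 15: .#.#.#.#.#.####.#.###
step 16: #.#.#.#.#.####.#.###.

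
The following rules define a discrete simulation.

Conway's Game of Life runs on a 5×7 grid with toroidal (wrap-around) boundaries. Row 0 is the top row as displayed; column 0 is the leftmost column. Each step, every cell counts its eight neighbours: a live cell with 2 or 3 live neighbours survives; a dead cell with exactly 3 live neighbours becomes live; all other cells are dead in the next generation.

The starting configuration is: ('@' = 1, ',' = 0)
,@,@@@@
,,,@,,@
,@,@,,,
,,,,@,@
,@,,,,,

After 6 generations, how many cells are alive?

gen 0: ,@,@@@@
,,,@,,@
,@,@,,,
,,,,@,@
,@,,,,,
gen 1: ,,,@@@@
,,,@,,@
@,@@@@,
@,@,,,,
,,@@,,@
gen 2: @,,,,,@
@,,,,,,
@,@,@@,
@,,,,@,
@@@,,,@
gen 3: ,,,,,,,
@,,,,@,
@,,,@@,
,,@@@@,
,,,,,@,
gen 4: ,,,,,,@
,,,,@@,
,@,,,,,
,,,@,,,
,,,@,@,
gen 5: ,,,,,,@
,,,,,@,
,,,,@,,
,,@,@,,
,,,,@,,
gen 6: ,,,,,@,
,,,,,@,
,,,@@@,
,,,,@@,
,,,@,@,

9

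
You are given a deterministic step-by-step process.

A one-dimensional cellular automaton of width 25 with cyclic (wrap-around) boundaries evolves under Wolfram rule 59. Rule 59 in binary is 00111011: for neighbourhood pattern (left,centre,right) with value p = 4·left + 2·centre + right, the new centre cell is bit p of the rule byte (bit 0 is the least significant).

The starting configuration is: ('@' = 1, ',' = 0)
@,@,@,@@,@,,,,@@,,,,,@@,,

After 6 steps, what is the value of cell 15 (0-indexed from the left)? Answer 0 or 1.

[0] @,@,@,@@,@,,,,@@,,,,,@@,,
[1] ,@,@,@@,@,@@@@@,@@@@@@,@@
[2] @,@,@@,@,@@,,,,@@,,,,,@@,
[3] ,@,@@,@,@@,@@@@@,@@@@@@,@
[4] @,@@,@,@@,@@,,,,@@,,,,,@,
[5] ,@@,@,@@,@@,@@@@@,@@@@@,@
[6] @@,@,@@,@@,@@,,,,@@,,,,@,

0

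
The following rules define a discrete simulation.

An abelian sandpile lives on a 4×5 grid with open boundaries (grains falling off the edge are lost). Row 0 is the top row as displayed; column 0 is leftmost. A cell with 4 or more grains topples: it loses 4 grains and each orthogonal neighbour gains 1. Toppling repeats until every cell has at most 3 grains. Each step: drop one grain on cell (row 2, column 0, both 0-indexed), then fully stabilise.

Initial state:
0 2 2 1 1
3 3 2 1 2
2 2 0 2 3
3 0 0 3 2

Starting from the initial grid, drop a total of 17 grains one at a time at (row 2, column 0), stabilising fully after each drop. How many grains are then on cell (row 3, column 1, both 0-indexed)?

0

[0] 0 2 2 1 1
3 3 2 1 2
2 2 0 2 3
3 0 0 3 2
[1] 0 2 2 1 1
3 3 2 1 2
3 2 0 2 3
3 0 0 3 2
[2] 1 3 2 1 1
1 1 3 1 2
3 0 1 2 3
0 2 0 3 2
[3] 1 3 2 1 1
2 1 3 1 2
0 1 1 2 3
1 2 0 3 2
[4] 1 3 2 1 1
2 1 3 1 2
1 1 1 2 3
1 2 0 3 2
[5] 1 3 2 1 1
2 1 3 1 2
2 1 1 2 3
1 2 0 3 2
[6] 1 3 2 1 1
2 1 3 1 2
3 1 1 2 3
1 2 0 3 2
[7] 1 3 2 1 1
3 1 3 1 2
0 2 1 2 3
2 2 0 3 2
[8] 1 3 2 1 1
3 1 3 1 2
1 2 1 2 3
2 2 0 3 2
[9] 1 3 2 1 1
3 1 3 1 2
2 2 1 2 3
2 2 0 3 2
[10] 1 3 2 1 1
3 1 3 1 2
3 2 1 2 3
2 2 0 3 2
[11] 2 3 2 1 1
0 2 3 1 2
1 3 1 2 3
3 2 0 3 2
[12] 2 3 2 1 1
0 2 3 1 2
2 3 1 2 3
3 2 0 3 2
[13] 2 3 2 1 1
0 2 3 1 2
3 3 1 2 3
3 2 0 3 2
[14] 2 3 2 1 1
1 3 3 1 2
2 1 2 2 3
1 0 1 3 2
[15] 2 3 2 1 1
1 3 3 1 2
3 1 2 2 3
1 0 1 3 2
[16] 2 3 2 1 1
2 3 3 1 2
0 2 2 2 3
2 0 1 3 2
[17] 2 3 2 1 1
2 3 3 1 2
1 2 2 2 3
2 0 1 3 2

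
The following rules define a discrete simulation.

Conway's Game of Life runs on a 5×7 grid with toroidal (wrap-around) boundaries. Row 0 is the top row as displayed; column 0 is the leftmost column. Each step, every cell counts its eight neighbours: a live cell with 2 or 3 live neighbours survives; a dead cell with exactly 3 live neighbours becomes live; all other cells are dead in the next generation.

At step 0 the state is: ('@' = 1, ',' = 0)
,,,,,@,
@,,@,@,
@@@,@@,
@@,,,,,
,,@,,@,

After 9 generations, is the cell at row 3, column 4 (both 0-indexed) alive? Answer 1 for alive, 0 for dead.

t=0: ,,,,,@,
@,,@,@,
@@@,@@,
@@,,,,,
,,@,,@,
t=1: ,,,,,@,
@,@@,@,
,,@@@@,
@,,@@@,
,@,,,,@
t=2: @@@,@@,
,@@,,@,
,,,,,,,
@@,,,,,
@,,,,,@
t=3: ,,@@@@,
@,@@@@@
@,@,,,,
@@,,,,@
,,@,,@,
t=4: ,,,,,,,
@,,,,,,
,,@,@,,
@,@,,,@
@,@,,@,
t=5: ,@,,,,@
,,,,,,,
@,,@,,@
@,@,,@@
@,,,,,,
t=6: @,,,,,,
,,,,,,@
@@,,,@,
,,,,,@,
,,,,,@,
t=7: ,,,,,,@
,@,,,,@
@,,,,@,
,,,,@@,
,,,,,,@
t=8: ,,,,,@@
,,,,,@@
@,,,@@,
,,,,@@,
,,,,,,@
t=9: @,,,,,,
@,,,,,,
,,,,,,,
,,,,@,,
,,,,@,@

1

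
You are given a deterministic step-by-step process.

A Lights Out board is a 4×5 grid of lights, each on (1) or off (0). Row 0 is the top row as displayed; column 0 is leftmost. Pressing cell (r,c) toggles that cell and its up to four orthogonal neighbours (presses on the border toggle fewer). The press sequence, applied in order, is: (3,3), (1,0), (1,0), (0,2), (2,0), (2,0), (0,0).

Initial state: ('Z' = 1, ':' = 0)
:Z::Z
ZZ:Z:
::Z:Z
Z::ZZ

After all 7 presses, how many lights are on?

13

0) :Z::Z
ZZ:Z:
::Z:Z
Z::ZZ
1) :Z::Z
ZZ:Z:
::ZZZ
Z:Z::
2) ZZ::Z
:::Z:
Z:ZZZ
Z:Z::
3) :Z::Z
ZZ:Z:
::ZZZ
Z:Z::
4) ::ZZZ
ZZZZ:
::ZZZ
Z:Z::
5) ::ZZZ
:ZZZ:
ZZZZZ
::Z::
6) ::ZZZ
ZZZZ:
::ZZZ
Z:Z::
7) ZZZZZ
:ZZZ:
::ZZZ
Z:Z::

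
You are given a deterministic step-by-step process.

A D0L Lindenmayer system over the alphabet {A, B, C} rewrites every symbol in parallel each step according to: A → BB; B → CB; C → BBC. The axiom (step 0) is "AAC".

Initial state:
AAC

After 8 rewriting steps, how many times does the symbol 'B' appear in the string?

1772

gen 0: AAC
gen 1: BBBBBBC
gen 2: CBCBCBCBCBCBBBC
gen 3: BBCCBBBCCBBBCCBBBCCBBBCCBBBCCBCBCBBBC
gen 4: CBCBBBCBBCCBCBCBBBCBBCCBCBCBBBCBBCCBCBCBBBCBBCCBCBCBBBCBBCCBCBCBBBCBBCCBBBCCBBBCCBCBCBBBC
gen 5: BBCCBBBCCBCBCBBBCCBCBBBCBBCCBBBCCBBBCCBCBCBBBCCBCBBBCBBCCB…CBBBCCBCBBBCBBCCBCBCBBBCBBCCBCBCBBBCBBCCBBBCCBBBCCBCBCBBBC  (len 215)
gen 6: CBCBBBCBBCCBCBCBBBCBBCCBBBCCBBBCCBCBCBBBCBBCCBBBCCBCBCBBBC…CBBBCCBCBBBCBBCCBCBCBBBCBBCCBCBCBBBCBBCCBBBCCBBBCCBCBCBBBC  (len 519)
gen 7: BBCCBBBCCBCBCBBBCCBCBBBCBBCCBBBCCBBBCCBCBCBBBCCBCBBBCBBCCB…CBBBCCBCBBBCBBCCBCBCBBBCBBCCBCBCBBBCBBCCBBBCCBBBCCBCBCBBBC  (len 1253)
gen 8: CBCBBBCBBCCBCBCBBBCBBCCBBBCCBBBCCBCBCBBBCBBCCBBBCCBCBCBBBC…CBBBCCBCBBBCBBCCBCBCBBBCBBCCBCBCBBBCBBCCBBBCCBBBCCBCBCBBBC  (len 3025)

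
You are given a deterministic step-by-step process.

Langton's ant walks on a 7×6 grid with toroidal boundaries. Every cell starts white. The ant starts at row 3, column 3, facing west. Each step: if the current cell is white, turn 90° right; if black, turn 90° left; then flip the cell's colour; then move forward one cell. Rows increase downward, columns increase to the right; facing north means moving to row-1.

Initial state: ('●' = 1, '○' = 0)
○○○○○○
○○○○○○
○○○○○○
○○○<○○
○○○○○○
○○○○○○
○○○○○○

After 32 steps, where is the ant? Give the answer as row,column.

k=0  ○○○○○○
○○○○○○
○○○○○○
○○○<○○
○○○○○○
○○○○○○
○○○○○○
k=1  ○○○○○○
○○○○○○
○○○^○○
○○○●○○
○○○○○○
○○○○○○
○○○○○○
k=2  ○○○○○○
○○○○○○
○○○●>○
○○○●○○
○○○○○○
○○○○○○
○○○○○○
k=3  ○○○○○○
○○○○○○
○○○●●○
○○○●v○
○○○○○○
○○○○○○
○○○○○○
k=4  ○○○○○○
○○○○○○
○○○●●○
○○○<●○
○○○○○○
○○○○○○
○○○○○○
k=5  ○○○○○○
○○○○○○
○○○●●○
○○○○●○
○○○v○○
○○○○○○
○○○○○○
k=6  ○○○○○○
○○○○○○
○○○●●○
○○○○●○
○○<●○○
○○○○○○
○○○○○○
k=7  ○○○○○○
○○○○○○
○○○●●○
○○^○●○
○○●●○○
○○○○○○
○○○○○○
k=8  ○○○○○○
○○○○○○
○○○●●○
○○●>●○
○○●●○○
○○○○○○
○○○○○○
k=9  ○○○○○○
○○○○○○
○○○●●○
○○●●●○
○○●v○○
○○○○○○
○○○○○○
k=10  ○○○○○○
○○○○○○
○○○●●○
○○●●●○
○○●○>○
○○○○○○
○○○○○○
k=11  ○○○○○○
○○○○○○
○○○●●○
○○●●●○
○○●○●○
○○○○v○
○○○○○○
k=12  ○○○○○○
○○○○○○
○○○●●○
○○●●●○
○○●○●○
○○○<●○
○○○○○○
k=13  ○○○○○○
○○○○○○
○○○●●○
○○●●●○
○○●^●○
○○○●●○
○○○○○○
k=14  ○○○○○○
○○○○○○
○○○●●○
○○●●●○
○○●●>○
○○○●●○
○○○○○○
k=15  ○○○○○○
○○○○○○
○○○●●○
○○●●^○
○○●●○○
○○○●●○
○○○○○○
k=16  ○○○○○○
○○○○○○
○○○●●○
○○●<○○
○○●●○○
○○○●●○
○○○○○○
k=17  ○○○○○○
○○○○○○
○○○●●○
○○●○○○
○○●v○○
○○○●●○
○○○○○○
k=18  ○○○○○○
○○○○○○
○○○●●○
○○●○○○
○○●○>○
○○○●●○
○○○○○○
k=19  ○○○○○○
○○○○○○
○○○●●○
○○●○○○
○○●○●○
○○○●v○
○○○○○○
k=20  ○○○○○○
○○○○○○
○○○●●○
○○●○○○
○○●○●○
○○○●○>
○○○○○○
k=21  ○○○○○○
○○○○○○
○○○●●○
○○●○○○
○○●○●○
○○○●○●
○○○○○v
k=22  ○○○○○○
○○○○○○
○○○●●○
○○●○○○
○○●○●○
○○○●○●
○○○○<●
k=23  ○○○○○○
○○○○○○
○○○●●○
○○●○○○
○○●○●○
○○○●^●
○○○○●●
k=24  ○○○○○○
○○○○○○
○○○●●○
○○●○○○
○○●○●○
○○○●●>
○○○○●●
k=25  ○○○○○○
○○○○○○
○○○●●○
○○●○○○
○○●○●^
○○○●●○
○○○○●●
k=26  ○○○○○○
○○○○○○
○○○●●○
○○●○○○
>○●○●●
○○○●●○
○○○○●●
k=27  ○○○○○○
○○○○○○
○○○●●○
○○●○○○
●○●○●●
v○○●●○
○○○○●●
k=28  ○○○○○○
○○○○○○
○○○●●○
○○●○○○
●○●○●●
●○○●●<
○○○○●●
k=29  ○○○○○○
○○○○○○
○○○●●○
○○●○○○
●○●○●^
●○○●●●
○○○○●●
k=30  ○○○○○○
○○○○○○
○○○●●○
○○●○○○
●○●○<○
●○○●●●
○○○○●●
k=31  ○○○○○○
○○○○○○
○○○●●○
○○●○○○
●○●○○○
●○○●v●
○○○○●●
k=32  ○○○○○○
○○○○○○
○○○●●○
○○●○○○
●○●○○○
●○○●○>
○○○○●●

5,5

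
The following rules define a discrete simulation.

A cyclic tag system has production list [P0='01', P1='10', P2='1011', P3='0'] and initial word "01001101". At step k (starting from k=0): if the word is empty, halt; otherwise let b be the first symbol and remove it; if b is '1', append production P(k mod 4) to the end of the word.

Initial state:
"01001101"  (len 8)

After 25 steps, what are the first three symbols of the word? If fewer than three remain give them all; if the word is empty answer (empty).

gen 0: "01001101"  (len 8)
gen 1: "1001101"  (len 7)
gen 2: "00110110"  (len 8)
gen 3: "0110110"  (len 7)
gen 4: "110110"  (len 6)
gen 5: "1011001"  (len 7)
gen 6: "01100110"  (len 8)
gen 7: "1100110"  (len 7)
gen 8: "1001100"  (len 7)
gen 9: "00110001"  (len 8)
gen 10: "0110001"  (len 7)
gen 11: "110001"  (len 6)
gen 12: "100010"  (len 6)
gen 13: "0001001"  (len 7)
gen 14: "001001"  (len 6)
gen 15: "01001"  (len 5)
gen 16: "1001"  (len 4)
gen 17: "00101"  (len 5)
gen 18: "0101"  (len 4)
gen 19: "101"  (len 3)
gen 20: "010"  (len 3)
gen 21: "10"  (len 2)
gen 22: "010"  (len 3)
gen 23: "10"  (len 2)
gen 24: "00"  (len 2)
gen 25: "0"  (len 1)

0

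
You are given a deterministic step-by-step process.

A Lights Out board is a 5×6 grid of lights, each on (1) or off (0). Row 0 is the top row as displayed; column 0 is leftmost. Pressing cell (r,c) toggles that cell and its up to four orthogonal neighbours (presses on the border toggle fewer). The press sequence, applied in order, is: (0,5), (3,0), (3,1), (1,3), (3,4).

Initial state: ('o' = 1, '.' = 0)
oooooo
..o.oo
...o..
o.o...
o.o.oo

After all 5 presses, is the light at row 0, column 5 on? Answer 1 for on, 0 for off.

k=0  oooooo
..o.oo
...o..
o.o...
o.o.oo
k=1  oooo..
..o.o.
...o..
o.o...
o.o.oo
k=2  oooo..
..o.o.
o..o..
.oo...
..o.oo
k=3  oooo..
..o.o.
oo.o..
o.....
.oo.oo
k=4  ooo...
...o..
oo....
o.....
.oo.oo
k=5  ooo...
...o..
oo..o.
o..ooo
.oo..o

0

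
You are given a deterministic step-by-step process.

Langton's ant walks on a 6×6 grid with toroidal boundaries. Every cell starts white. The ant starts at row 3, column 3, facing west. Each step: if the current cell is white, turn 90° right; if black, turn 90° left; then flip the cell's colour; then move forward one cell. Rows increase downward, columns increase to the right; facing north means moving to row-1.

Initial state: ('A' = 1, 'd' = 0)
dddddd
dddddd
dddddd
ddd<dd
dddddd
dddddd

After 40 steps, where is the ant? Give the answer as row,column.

0) dddddd
dddddd
dddddd
ddd<dd
dddddd
dddddd
1) dddddd
dddddd
ddd^dd
dddAdd
dddddd
dddddd
2) dddddd
dddddd
dddA>d
dddAdd
dddddd
dddddd
3) dddddd
dddddd
dddAAd
dddAvd
dddddd
dddddd
4) dddddd
dddddd
dddAAd
ddd<Ad
dddddd
dddddd
5) dddddd
dddddd
dddAAd
ddddAd
dddvdd
dddddd
6) dddddd
dddddd
dddAAd
ddddAd
dd<Add
dddddd
7) dddddd
dddddd
dddAAd
dd^dAd
ddAAdd
dddddd
8) dddddd
dddddd
dddAAd
ddA>Ad
ddAAdd
dddddd
9) dddddd
dddddd
dddAAd
ddAAAd
ddAvdd
dddddd
10) dddddd
dddddd
dddAAd
ddAAAd
ddAd>d
dddddd
11) dddddd
dddddd
dddAAd
ddAAAd
ddAdAd
ddddvd
12) dddddd
dddddd
dddAAd
ddAAAd
ddAdAd
ddd<Ad
13) dddddd
dddddd
dddAAd
ddAAAd
ddA^Ad
dddAAd
14) dddddd
dddddd
dddAAd
ddAAAd
ddAA>d
dddAAd
15) dddddd
dddddd
dddAAd
ddAA^d
ddAAdd
dddAAd
16) dddddd
dddddd
dddAAd
ddA<dd
ddAAdd
dddAAd
17) dddddd
dddddd
dddAAd
ddAddd
ddAvdd
dddAAd
18) dddddd
dddddd
dddAAd
ddAddd
ddAd>d
dddAAd
19) dddddd
dddddd
dddAAd
ddAddd
ddAdAd
dddAvd
20) dddddd
dddddd
dddAAd
ddAddd
ddAdAd
dddAd>
21) dddddv
dddddd
dddAAd
ddAddd
ddAdAd
dddAdA
22) dddd<A
dddddd
dddAAd
ddAddd
ddAdAd
dddAdA
23) ddddAA
dddddd
dddAAd
ddAddd
ddAdAd
dddA^A
24) ddddAA
dddddd
dddAAd
ddAddd
ddAdAd
dddAA>
25) ddddAA
dddddd
dddAAd
ddAddd
ddAdA^
dddAAd
26) ddddAA
dddddd
dddAAd
ddAddd
>dAdAA
dddAAd
27) ddddAA
dddddd
dddAAd
ddAddd
AdAdAA
vddAAd
28) ddddAA
dddddd
dddAAd
ddAddd
AdAdAA
AddAA<
29) ddddAA
dddddd
dddAAd
ddAddd
AdAdA^
AddAAA
30) ddddAA
dddddd
dddAAd
ddAddd
AdAd<d
AddAAA
31) ddddAA
dddddd
dddAAd
ddAddd
AdAddd
AddAvA
32) ddddAA
dddddd
dddAAd
ddAddd
AdAddd
AddAd>
33) ddddAA
dddddd
dddAAd
ddAddd
AdAdd^
AddAdd
34) ddddAA
dddddd
dddAAd
ddAddd
>dAddA
AddAdd
35) ddddAA
dddddd
dddAAd
^dAddd
ddAddA
AddAdd
36) ddddAA
dddddd
dddAAd
A>Addd
ddAddA
AddAdd
37) ddddAA
dddddd
dddAAd
AAAddd
dvAddA
AddAdd
38) ddddAA
dddddd
dddAAd
AAAddd
<AAddA
AddAdd
39) ddddAA
dddddd
dddAAd
^AAddd
AAAddA
AddAdd
40) ddddAA
dddddd
dddAAd
dAAdd<
AAAddA
AddAdd

3,5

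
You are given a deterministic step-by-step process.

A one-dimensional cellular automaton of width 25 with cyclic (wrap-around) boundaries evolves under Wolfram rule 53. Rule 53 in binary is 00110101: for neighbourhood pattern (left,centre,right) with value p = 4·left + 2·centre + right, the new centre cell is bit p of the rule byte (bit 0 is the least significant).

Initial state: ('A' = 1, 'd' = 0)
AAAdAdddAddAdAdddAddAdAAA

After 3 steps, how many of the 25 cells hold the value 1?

15

k=0  AAAdAdddAddAdAdddAddAdAAA
k=1  dddAAAAdAAdAAAAAdAAdAAddd
k=2  AAdddddAddAdddddAddAddAAA
k=3  ddAAAAdAAdAAAAAdAAdAAdddd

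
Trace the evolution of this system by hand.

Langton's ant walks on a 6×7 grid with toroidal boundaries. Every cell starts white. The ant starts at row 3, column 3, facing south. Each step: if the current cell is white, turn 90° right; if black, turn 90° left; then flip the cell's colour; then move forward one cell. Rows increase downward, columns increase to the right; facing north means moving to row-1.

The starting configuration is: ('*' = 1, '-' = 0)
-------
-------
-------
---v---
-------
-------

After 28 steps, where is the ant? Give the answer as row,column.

1,5

[0] -------
-------
-------
---v---
-------
-------
[1] -------
-------
-------
--<*---
-------
-------
[2] -------
-------
--^----
--**---
-------
-------
[3] -------
-------
--*>---
--**---
-------
-------
[4] -------
-------
--**---
--*v---
-------
-------
[5] -------
-------
--**---
--*->--
-------
-------
[6] -------
-------
--**---
--*-*--
----v--
-------
[7] -------
-------
--**---
--*-*--
---<*--
-------
[8] -------
-------
--**---
--*^*--
---**--
-------
[9] -------
-------
--**---
--**>--
---**--
-------
[10] -------
-------
--**^--
--**---
---**--
-------
[11] -------
-------
--***>-
--**---
---**--
-------
[12] -------
-------
--****-
--**-v-
---**--
-------
[13] -------
-------
--****-
--**<*-
---**--
-------
[14] -------
-------
--**^*-
--****-
---**--
-------
[15] -------
-------
--*<-*-
--****-
---**--
-------
[16] -------
-------
--*--*-
--*v**-
---**--
-------
[17] -------
-------
--*--*-
--*->*-
---**--
-------
[18] -------
-------
--*-^*-
--*--*-
---**--
-------
[19] -------
-------
--*-*>-
--*--*-
---**--
-------
[20] -------
-----^-
--*-*--
--*--*-
---**--
-------
[21] -------
-----*>
--*-*--
--*--*-
---**--
-------
[22] -------
-----**
--*-*-v
--*--*-
---**--
-------
[23] -------
-----**
--*-*<*
--*--*-
---**--
-------
[24] -------
-----^*
--*-***
--*--*-
---**--
-------
[25] -------
----<-*
--*-***
--*--*-
---**--
-------
[26] ----^--
----*-*
--*-***
--*--*-
---**--
-------
[27] ----*>-
----*-*
--*-***
--*--*-
---**--
-------
[28] ----**-
----*v*
--*-***
--*--*-
---**--
-------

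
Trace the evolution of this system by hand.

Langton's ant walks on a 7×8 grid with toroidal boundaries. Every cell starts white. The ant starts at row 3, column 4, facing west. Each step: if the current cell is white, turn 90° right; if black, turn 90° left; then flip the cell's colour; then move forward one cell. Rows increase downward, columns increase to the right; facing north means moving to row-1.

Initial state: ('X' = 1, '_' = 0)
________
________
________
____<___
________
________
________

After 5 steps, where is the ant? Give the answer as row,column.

4,4

t=0: ________
________
________
____<___
________
________
________
t=1: ________
________
____^___
____X___
________
________
________
t=2: ________
________
____X>__
____X___
________
________
________
t=3: ________
________
____XX__
____Xv__
________
________
________
t=4: ________
________
____XX__
____<X__
________
________
________
t=5: ________
________
____XX__
_____X__
____v___
________
________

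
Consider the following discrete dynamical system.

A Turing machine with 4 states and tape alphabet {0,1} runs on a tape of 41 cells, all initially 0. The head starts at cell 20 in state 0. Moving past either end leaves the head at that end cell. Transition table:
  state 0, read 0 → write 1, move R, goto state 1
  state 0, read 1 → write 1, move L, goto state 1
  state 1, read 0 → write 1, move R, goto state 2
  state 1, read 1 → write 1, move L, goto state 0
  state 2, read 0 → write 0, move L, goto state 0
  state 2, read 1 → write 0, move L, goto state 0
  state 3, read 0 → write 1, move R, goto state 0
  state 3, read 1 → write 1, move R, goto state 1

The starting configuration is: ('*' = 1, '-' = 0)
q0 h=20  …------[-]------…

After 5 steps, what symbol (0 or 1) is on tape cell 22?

gen 0: q0 h=20  …------[-]------…
gen 1: q1 h=21  …-----*[-]------…
gen 2: q2 h=22  …----**[-]------…
gen 3: q0 h=21  …-----*[*]------…
gen 4: q1 h=20  …------[*]*-----…
gen 5: q0 h=19  …------[-]**----…

0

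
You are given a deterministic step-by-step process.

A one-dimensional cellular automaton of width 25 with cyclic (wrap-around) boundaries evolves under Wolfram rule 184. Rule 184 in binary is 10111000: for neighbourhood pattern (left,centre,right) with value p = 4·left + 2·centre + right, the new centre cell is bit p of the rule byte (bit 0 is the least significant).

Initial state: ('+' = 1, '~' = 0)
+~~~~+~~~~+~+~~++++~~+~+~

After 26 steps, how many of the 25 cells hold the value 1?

10

[0] +~~~~+~~~~+~+~~++++~~+~+~
[1] ~+~~~~+~~~~+~+~+++~+~~+~+
[2] +~+~~~~+~~~~+~+++~+~+~~+~
[3] ~+~+~~~~+~~~~+++~+~+~+~~+
[4] +~+~+~~~~+~~~++~+~+~+~+~~
[5] ~+~+~+~~~~+~~+~+~+~+~+~+~
[6] ~~+~+~+~~~~+~~+~+~+~+~+~+
[7] +~~+~+~+~~~~+~~+~+~+~+~+~
[8] ~+~~+~+~+~~~~+~~+~+~+~+~+
[9] +~+~~+~+~+~~~~+~~+~+~+~+~
[10] ~+~+~~+~+~+~~~~+~~+~+~+~+
[11] +~+~+~~+~+~+~~~~+~~+~+~+~
[12] ~+~+~+~~+~+~+~~~~+~~+~+~+
[13] +~+~+~+~~+~+~+~~~~+~~+~+~
[14] ~+~+~+~+~~+~+~+~~~~+~~+~+
[15] +~+~+~+~+~~+~+~+~~~~+~~+~
[16] ~+~+~+~+~+~~+~+~+~~~~+~~+
[17] +~+~+~+~+~+~~+~+~+~~~~+~~
[18] ~+~+~+~+~+~+~~+~+~+~~~~+~
[19] ~~+~+~+~+~+~+~~+~+~+~~~~+
[20] +~~+~+~+~+~+~+~~+~+~+~~~~
[21] ~+~~+~+~+~+~+~+~~+~+~+~~~
[22] ~~+~~+~+~+~+~+~+~~+~+~+~~
[23] ~~~+~~+~+~+~+~+~+~~+~+~+~
[24] ~~~~+~~+~+~+~+~+~+~~+~+~+
[25] +~~~~+~~+~+~+~+~+~+~~+~+~
[26] ~+~~~~+~~+~+~+~+~+~+~~+~+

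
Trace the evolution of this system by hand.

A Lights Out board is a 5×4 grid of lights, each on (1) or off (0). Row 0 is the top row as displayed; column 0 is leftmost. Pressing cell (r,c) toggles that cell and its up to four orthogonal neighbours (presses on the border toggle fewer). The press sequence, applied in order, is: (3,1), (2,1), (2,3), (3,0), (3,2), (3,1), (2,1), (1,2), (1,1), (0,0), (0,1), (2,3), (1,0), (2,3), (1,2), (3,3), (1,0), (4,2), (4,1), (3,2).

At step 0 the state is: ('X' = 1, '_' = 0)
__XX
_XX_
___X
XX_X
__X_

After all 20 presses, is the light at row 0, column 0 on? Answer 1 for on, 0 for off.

t=0: __XX
_XX_
___X
XX_X
__X_
t=1: __XX
_XX_
_X_X
__XX
_XX_
t=2: __XX
__X_
X_XX
_XXX
_XX_
t=3: __XX
__XX
X___
_XX_
_XX_
t=4: __XX
__XX
____
X_X_
XXX_
t=5: __XX
__XX
__X_
XX_X
XX__
t=6: __XX
__XX
_XX_
__XX
X___
t=7: __XX
_XXX
X___
_XXX
X___
t=8: ___X
____
X_X_
_XXX
X___
t=9: _X_X
XXX_
XXX_
_XXX
X___
t=10: X__X
_XX_
XXX_
_XXX
X___
t=11: _XXX
__X_
XXX_
_XXX
X___
t=12: _XXX
__XX
XX_X
_XX_
X___
t=13: XXXX
XXXX
_X_X
_XX_
X___
t=14: XXXX
XXX_
_XX_
_XXX
X___
t=15: XX_X
X__X
_X__
_XXX
X___
t=16: XX_X
X__X
_X_X
_X__
X__X
t=17: _X_X
_X_X
XX_X
_X__
X__X
t=18: _X_X
_X_X
XX_X
_XX_
XXX_
t=19: _X_X
_X_X
XX_X
__X_
____
t=20: _X_X
_X_X
XXXX
_X_X
__X_

0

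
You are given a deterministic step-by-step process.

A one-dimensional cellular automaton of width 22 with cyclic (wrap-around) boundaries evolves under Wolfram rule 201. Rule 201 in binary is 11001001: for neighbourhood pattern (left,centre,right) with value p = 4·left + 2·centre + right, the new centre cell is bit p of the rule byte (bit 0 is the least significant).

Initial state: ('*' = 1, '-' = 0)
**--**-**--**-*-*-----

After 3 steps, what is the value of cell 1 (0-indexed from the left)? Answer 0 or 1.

1

t=0: **--**-**--**-*-*-----
t=1: **--**-**--**-----***-
t=2: **--**-**--**-***-***-
t=3: **--**-**--**-***-***-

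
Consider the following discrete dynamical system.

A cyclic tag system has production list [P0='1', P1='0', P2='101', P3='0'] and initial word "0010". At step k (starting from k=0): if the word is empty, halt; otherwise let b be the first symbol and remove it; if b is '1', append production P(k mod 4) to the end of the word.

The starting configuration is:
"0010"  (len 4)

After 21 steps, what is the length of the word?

0

k=0  "0010"  (len 4)
k=1  "010"  (len 3)
k=2  "10"  (len 2)
k=3  "0101"  (len 4)
k=4  "101"  (len 3)
k=5  "011"  (len 3)
k=6  "11"  (len 2)
k=7  "1101"  (len 4)
k=8  "1010"  (len 4)
k=9  "0101"  (len 4)
k=10  "101"  (len 3)
k=11  "01101"  (len 5)
k=12  "1101"  (len 4)
k=13  "1011"  (len 4)
k=14  "0110"  (len 4)
k=15  "110"  (len 3)
k=16  "100"  (len 3)
k=17  "001"  (len 3)
k=18  "01"  (len 2)
k=19  "1"  (len 1)
k=20  "0"  (len 1)
k=21  (halted — word empty)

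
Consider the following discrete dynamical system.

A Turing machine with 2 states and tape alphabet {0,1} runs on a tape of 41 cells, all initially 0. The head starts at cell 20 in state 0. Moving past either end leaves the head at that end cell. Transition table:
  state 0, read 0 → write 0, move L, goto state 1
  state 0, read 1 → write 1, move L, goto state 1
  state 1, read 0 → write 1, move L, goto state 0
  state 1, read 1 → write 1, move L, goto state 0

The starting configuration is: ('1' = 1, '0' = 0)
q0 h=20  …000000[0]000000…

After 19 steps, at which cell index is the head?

k=0  q0 h=20  …000000[0]000000…
k=1  q1 h=19  …000000[0]000000…
k=2  q0 h=18  …000000[0]100000…
k=3  q1 h=17  …000000[0]010000…
k=4  q0 h=16  …000000[0]101000…
k=5  q1 h=15  …000000[0]010100…
k=6  q0 h=14  …000000[0]101010…
k=7  q1 h=13  …000000[0]010101…
k=8  q0 h=12  …000000[0]101010…
k=9  q1 h=11  …000000[0]010101…
k=10  q0 h=10  …000000[0]101010…
k=11  q1 h= 9  …000000[0]010101…
k=12  q0 h= 8  …000000[0]101010…
k=13  q1 h= 7  …000000[0]010101…
k=14  q0 h= 6  |000000[0]101010…
k=15  q1 h= 5  |00000[0]010101…
k=16  q0 h= 4  |0000[0]101010…
k=17  q1 h= 3  |000[0]010101…
k=18  q0 h= 2  |00[0]101010…
k=19  q1 h= 1  |0[0]010101…

1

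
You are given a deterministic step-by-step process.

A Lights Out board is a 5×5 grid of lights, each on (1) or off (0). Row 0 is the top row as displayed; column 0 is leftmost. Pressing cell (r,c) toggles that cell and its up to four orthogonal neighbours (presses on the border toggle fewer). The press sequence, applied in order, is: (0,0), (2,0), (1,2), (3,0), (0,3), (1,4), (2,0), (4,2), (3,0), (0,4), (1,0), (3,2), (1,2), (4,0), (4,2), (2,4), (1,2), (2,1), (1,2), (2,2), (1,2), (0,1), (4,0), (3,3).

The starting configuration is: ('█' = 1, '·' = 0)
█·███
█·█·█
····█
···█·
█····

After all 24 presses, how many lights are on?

0) █·███
█·█·█
····█
···█·
█····
1) ·████
··█·█
····█
···█·
█····
2) ·████
█·█·█
██··█
█··█·
█····
3) ·█·██
██·██
███·█
█··█·
█····
4) ·█·██
██·██
·██·█
·█·█·
·····
5) ·██··
██··█
·██·█
·█·█·
·····
6) ·██·█
██·█·
·██··
·█·█·
·····
7) ·██·█
·█·█·
█·█··
██·█·
·····
8) ·██·█
·█·█·
█·█··
████·
·███·
9) ·██·█
·█·█·
··█··
··██·
████·
10) ·███·
·█·██
··█··
··██·
████·
11) ████·
█··██
█·█··
··██·
████·
12) ████·
█··██
█····
·█···
██·█·
13) ██·█·
███·█
█·█··
·█···
██·█·
14) ██·█·
███·█
█·█··
██···
···█·
15) ██·█·
███·█
█·█··
███··
·██··
16) ██·█·
███··
█·███
███·█
·██··
17) ████·
█··█·
█··██
███·█
·██··
18) ████·
██·█·
·████
█·█·█
·██··
19) ██·█·
█·█··
·█·██
█·█·█
·██··
20) ██·█·
█····
··█·█
█···█
·██··
21) ████·
████·
····█
█···█
·██··
22) ···█·
█·██·
····█
█···█
·██··
23) ···█·
█·██·
····█
····█
█·█··
24) ···█·
█·██·
···██
··██·
█·██·

11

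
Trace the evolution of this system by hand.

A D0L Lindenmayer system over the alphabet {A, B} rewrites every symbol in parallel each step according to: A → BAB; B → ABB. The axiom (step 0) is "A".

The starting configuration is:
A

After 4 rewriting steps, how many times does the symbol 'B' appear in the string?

k=0  A
k=1  BAB
k=2  ABBBABABB
k=3  BABABBABBABBBABABBBABABBABB
k=4  ABBBABABBBABABBABBBABABBABBBABABBABBABBBABABBBABABBABBABBBABABBBABABBABBBABABBABB

54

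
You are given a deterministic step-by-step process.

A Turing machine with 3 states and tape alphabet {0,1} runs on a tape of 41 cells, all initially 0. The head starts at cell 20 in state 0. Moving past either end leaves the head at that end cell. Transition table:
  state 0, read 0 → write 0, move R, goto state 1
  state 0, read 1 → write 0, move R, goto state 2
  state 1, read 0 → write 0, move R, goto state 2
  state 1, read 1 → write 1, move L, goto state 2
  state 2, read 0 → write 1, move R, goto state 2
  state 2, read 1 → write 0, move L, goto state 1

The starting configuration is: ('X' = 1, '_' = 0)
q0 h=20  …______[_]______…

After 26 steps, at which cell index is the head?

0) q0 h=20  …______[_]______…
1) q1 h=21  …______[_]______…
2) q2 h=22  …______[_]______…
3) q2 h=23  …_____X[_]______…
4) q2 h=24  …____XX[_]______…
5) q2 h=25  …___XXX[_]______…
6) q2 h=26  …__XXXX[_]______…
7) q2 h=27  …_XXXXX[_]______…
8) q2 h=28  …XXXXXX[_]______…
9) q2 h=29  …XXXXXX[_]______…
10) q2 h=30  …XXXXXX[_]______…
11) q2 h=31  …XXXXXX[_]______…
12) q2 h=32  …XXXXXX[_]______…
13) q2 h=33  …XXXXXX[_]______…
14) q2 h=34  …XXXXXX[_]______|
15) q2 h=35  …XXXXXX[_]_____|
16) q2 h=36  …XXXXXX[_]____|
17) q2 h=37  …XXXXXX[_]___|
18) q2 h=38  …XXXXXX[_]__|
19) q2 h=39  …XXXXXX[_]_|
20) q2 h=40  …XXXXXX[_]|
21) q2 h=40  …XXXXXX[X]|
22) q1 h=39  …XXXXXX[X]_|
23) q2 h=38  …XXXXXX[X]X_|
24) q1 h=37  …XXXXXX[X]_X_|
25) q2 h=36  …XXXXXX[X]X_X_|
26) q1 h=35  …XXXXXX[X]_X_X_|

35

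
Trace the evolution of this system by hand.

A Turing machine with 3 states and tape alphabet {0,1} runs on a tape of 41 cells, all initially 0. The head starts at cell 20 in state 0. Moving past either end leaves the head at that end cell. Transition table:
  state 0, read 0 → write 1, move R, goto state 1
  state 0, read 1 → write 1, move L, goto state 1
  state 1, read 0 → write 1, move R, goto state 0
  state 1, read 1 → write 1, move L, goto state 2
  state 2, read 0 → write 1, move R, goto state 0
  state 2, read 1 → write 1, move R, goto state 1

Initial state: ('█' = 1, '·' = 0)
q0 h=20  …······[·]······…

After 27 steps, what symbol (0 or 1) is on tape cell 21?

step 0: q0 h=20  …······[·]······…
step 1: q1 h=21  …·····█[·]······…
step 2: q0 h=22  …····██[·]······…
step 3: q1 h=23  …···███[·]······…
step 4: q0 h=24  …··████[·]······…
step 5: q1 h=25  …·█████[·]······…
step 6: q0 h=26  …██████[·]······…
step 7: q1 h=27  …██████[·]······…
step 8: q0 h=28  …██████[·]······…
step 9: q1 h=29  …██████[·]······…
step 10: q0 h=30  …██████[·]······…
step 11: q1 h=31  …██████[·]······…
step 12: q0 h=32  …██████[·]······…
step 13: q1 h=33  …██████[·]······…
step 14: q0 h=34  …██████[·]······|
step 15: q1 h=35  …██████[·]·····|
step 16: q0 h=36  …██████[·]····|
step 17: q1 h=37  …██████[·]···|
step 18: q0 h=38  …██████[·]··|
step 19: q1 h=39  …██████[·]·|
step 20: q0 h=40  …██████[·]|
step 21: q1 h=40  …██████[█]|
step 22: q2 h=39  …██████[█]█|
step 23: q1 h=40  …██████[█]|
step 24: q2 h=39  …██████[█]█|
step 25: q1 h=40  …██████[█]|
step 26: q2 h=39  …██████[█]█|
step 27: q1 h=40  …██████[█]|

1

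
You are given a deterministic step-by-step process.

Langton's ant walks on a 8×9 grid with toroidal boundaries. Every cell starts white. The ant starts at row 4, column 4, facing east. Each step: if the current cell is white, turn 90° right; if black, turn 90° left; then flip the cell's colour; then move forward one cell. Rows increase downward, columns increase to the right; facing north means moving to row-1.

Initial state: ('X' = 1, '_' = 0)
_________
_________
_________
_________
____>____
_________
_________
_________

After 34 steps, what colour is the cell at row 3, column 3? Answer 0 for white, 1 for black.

0

[0] _________
_________
_________
_________
____>____
_________
_________
_________
[1] _________
_________
_________
_________
____X____
____v____
_________
_________
[2] _________
_________
_________
_________
____X____
___<X____
_________
_________
[3] _________
_________
_________
_________
___^X____
___XX____
_________
_________
[4] _________
_________
_________
_________
___X>____
___XX____
_________
_________
[5] _________
_________
_________
____^____
___X_____
___XX____
_________
_________
[6] _________
_________
_________
____X>___
___X_____
___XX____
_________
_________
[7] _________
_________
_________
____XX___
___X_v___
___XX____
_________
_________
[8] _________
_________
_________
____XX___
___X<X___
___XX____
_________
_________
[9] _________
_________
_________
____^X___
___XXX___
___XX____
_________
_________
[10] _________
_________
_________
___<_X___
___XXX___
___XX____
_________
_________
[11] _________
_________
___^_____
___X_X___
___XXX___
___XX____
_________
_________
[12] _________
_________
___X>____
___X_X___
___XXX___
___XX____
_________
_________
[13] _________
_________
___XX____
___XvX___
___XXX___
___XX____
_________
_________
[14] _________
_________
___XX____
___<XX___
___XXX___
___XX____
_________
_________
[15] _________
_________
___XX____
____XX___
___vXX___
___XX____
_________
_________
[16] _________
_________
___XX____
____XX___
____>X___
___XX____
_________
_________
[17] _________
_________
___XX____
____^X___
_____X___
___XX____
_________
_________
[18] _________
_________
___XX____
___<_X___
_____X___
___XX____
_________
_________
[19] _________
_________
___^X____
___X_X___
_____X___
___XX____
_________
_________
[20] _________
_________
__<_X____
___X_X___
_____X___
___XX____
_________
_________
[21] _________
__^______
__X_X____
___X_X___
_____X___
___XX____
_________
_________
[22] _________
__X>_____
__X_X____
___X_X___
_____X___
___XX____
_________
_________
[23] _________
__XX_____
__XvX____
___X_X___
_____X___
___XX____
_________
_________
[24] _________
__XX_____
__<XX____
___X_X___
_____X___
___XX____
_________
_________
[25] _________
__XX_____
___XX____
__vX_X___
_____X___
___XX____
_________
_________
[26] _________
__XX_____
___XX____
_<XX_X___
_____X___
___XX____
_________
_________
[27] _________
__XX_____
_^_XX____
_XXX_X___
_____X___
___XX____
_________
_________
[28] _________
__XX_____
_X>XX____
_XXX_X___
_____X___
___XX____
_________
_________
[29] _________
__XX_____
_XXXX____
_XvX_X___
_____X___
___XX____
_________
_________
[30] _________
__XX_____
_XXXX____
_X_>_X___
_____X___
___XX____
_________
_________
[31] _________
__XX_____
_XX^X____
_X___X___
_____X___
___XX____
_________
_________
[32] _________
__XX_____
_X<_X____
_X___X___
_____X___
___XX____
_________
_________
[33] _________
__XX_____
_X__X____
_Xv__X___
_____X___
___XX____
_________
_________
[34] _________
__XX_____
_X__X____
_<X__X___
_____X___
___XX____
_________
_________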